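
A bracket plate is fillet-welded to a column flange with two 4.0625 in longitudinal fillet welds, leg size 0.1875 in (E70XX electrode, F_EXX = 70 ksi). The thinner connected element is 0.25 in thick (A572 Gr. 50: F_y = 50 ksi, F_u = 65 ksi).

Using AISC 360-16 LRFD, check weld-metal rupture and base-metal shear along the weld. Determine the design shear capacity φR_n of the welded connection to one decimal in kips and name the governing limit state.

33.9 kips (weld metal governs)

Weld metal: throat = 0.707×0.1875 = 0.13256 in, L = 2×4.0625 = 8.125 in. φR_n = 0.75 × 0.6 × 70 × 0.13256 × 8.125 = 33.9 kips.
Base metal shear (0.25 in plate): yield φR_n = 1.0×0.6×50×0.25×8.125 = 60.9 kips; rupture φR_n = 0.75×0.6×65×0.25×8.125 = 59.4 kips; take 59.4 kips (rupture).
Governing: min(33.9, 59.4) = 33.9 kips → weld metal.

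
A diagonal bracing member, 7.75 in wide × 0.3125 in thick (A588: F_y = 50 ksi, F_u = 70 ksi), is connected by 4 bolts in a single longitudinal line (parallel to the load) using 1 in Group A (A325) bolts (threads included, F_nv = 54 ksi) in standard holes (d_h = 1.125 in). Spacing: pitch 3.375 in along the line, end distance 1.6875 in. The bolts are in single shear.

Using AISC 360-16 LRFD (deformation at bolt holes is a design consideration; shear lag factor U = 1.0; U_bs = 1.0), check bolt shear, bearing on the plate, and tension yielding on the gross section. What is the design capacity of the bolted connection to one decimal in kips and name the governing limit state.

Bolt shear: A_b = π(1)²/4 = 0.7854 in². φR_n = 0.75 × 54 × 0.7854 × 4 × 1 = 127.2 kips.
Bearing (0.3125 in plate, F_u = 70 ksi): end bolts L_c = 1.6875 − 1.125/2 = 1.125, R_n = min(1.2×1.125×0.3125×70, 2.4×1×0.3125×70) = 29.531 kips/bolt; interior L_c = 3.375 − 1.125 = 2.25, R_n = 52.5 kips/bolt. φR_n = 0.75 × (1×29.531 + 3×52.5) = 140.3 kips.
Tension yield (gross): A_g = 7.75×0.3125 = 2.4219 in². φR_n = 0.90 × 50 × 2.4219 = 109.0 kips.
Governing: min(127.2, 140.3, 109.0) = 109.0 kips → gross-section yield.

109.0 kips (gross-section yield governs)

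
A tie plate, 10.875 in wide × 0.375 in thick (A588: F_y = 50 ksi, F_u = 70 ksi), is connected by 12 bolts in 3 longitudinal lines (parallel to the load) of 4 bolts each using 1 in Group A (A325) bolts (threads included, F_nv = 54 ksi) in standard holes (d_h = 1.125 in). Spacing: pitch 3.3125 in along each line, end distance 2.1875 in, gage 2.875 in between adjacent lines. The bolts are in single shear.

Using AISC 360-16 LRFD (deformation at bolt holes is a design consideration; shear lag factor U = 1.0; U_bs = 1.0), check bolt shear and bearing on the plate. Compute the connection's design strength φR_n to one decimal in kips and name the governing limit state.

Bolt shear: A_b = π(1)²/4 = 0.7854 in². φR_n = 0.75 × 54 × 0.7854 × 12 × 1 = 381.7 kips.
Bearing (0.375 in plate, F_u = 70 ksi): end bolts L_c = 2.1875 − 1.125/2 = 1.625, R_n = min(1.2×1.625×0.375×70, 2.4×1×0.375×70) = 51.188 kips/bolt; interior L_c = 3.3125 − 1.125 = 2.1875, R_n = 63 kips/bolt. φR_n = 0.75 × (3×51.188 + 9×63) = 540.4 kips.
Governing: min(381.7, 540.4) = 381.7 kips → bolt shear.

381.7 kips (bolt shear governs)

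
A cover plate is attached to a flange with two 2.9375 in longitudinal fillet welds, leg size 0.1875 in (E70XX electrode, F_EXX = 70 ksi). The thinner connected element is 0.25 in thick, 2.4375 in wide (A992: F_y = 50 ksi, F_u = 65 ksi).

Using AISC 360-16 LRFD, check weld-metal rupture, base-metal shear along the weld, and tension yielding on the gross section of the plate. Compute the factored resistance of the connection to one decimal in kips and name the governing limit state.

24.5 kips (weld metal governs)

Weld metal: throat = 0.707×0.1875 = 0.13256 in, L = 2×2.9375 = 5.875 in. φR_n = 0.75 × 0.6 × 70 × 0.13256 × 5.875 = 24.5 kips.
Base metal shear (0.25 in plate): yield φR_n = 1.0×0.6×50×0.25×5.875 = 44.1 kips; rupture φR_n = 0.75×0.6×65×0.25×5.875 = 43.0 kips; take 43.0 kips (rupture).
Tension yield (gross): A_g = 2.4375×0.25 = 0.60938 in². φR_n = 0.90 × 50 × 0.60938 = 27.4 kips.
Governing: min(24.5, 43.0, 27.4) = 24.5 kips → weld metal.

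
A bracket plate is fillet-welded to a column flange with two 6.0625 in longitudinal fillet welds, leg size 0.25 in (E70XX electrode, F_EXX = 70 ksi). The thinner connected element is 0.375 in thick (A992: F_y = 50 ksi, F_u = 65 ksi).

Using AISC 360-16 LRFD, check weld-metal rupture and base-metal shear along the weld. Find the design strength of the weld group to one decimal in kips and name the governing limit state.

Weld metal: throat = 0.707×0.25 = 0.17675 in, L = 2×6.0625 = 12.125 in. φR_n = 0.75 × 0.6 × 70 × 0.17675 × 12.125 = 67.5 kips.
Base metal shear (0.375 in plate): yield φR_n = 1.0×0.6×50×0.375×12.125 = 136.4 kips; rupture φR_n = 0.75×0.6×65×0.375×12.125 = 133.0 kips; take 133.0 kips (rupture).
Governing: min(67.5, 133.0) = 67.5 kips → weld metal.

67.5 kips (weld metal governs)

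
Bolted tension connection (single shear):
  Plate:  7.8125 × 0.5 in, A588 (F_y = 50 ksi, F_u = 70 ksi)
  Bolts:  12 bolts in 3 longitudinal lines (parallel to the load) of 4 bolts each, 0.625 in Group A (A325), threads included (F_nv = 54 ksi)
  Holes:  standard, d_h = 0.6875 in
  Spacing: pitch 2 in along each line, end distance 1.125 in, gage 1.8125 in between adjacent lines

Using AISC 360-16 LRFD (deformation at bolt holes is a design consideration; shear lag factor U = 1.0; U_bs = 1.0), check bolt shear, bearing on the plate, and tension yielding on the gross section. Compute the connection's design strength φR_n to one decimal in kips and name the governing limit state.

Bolt shear: A_b = π(0.625)²/4 = 0.3068 in². φR_n = 0.75 × 54 × 0.3068 × 12 × 1 = 149.1 kips.
Bearing (0.5 in plate, F_u = 70 ksi): end bolts L_c = 1.125 − 0.6875/2 = 0.78125, R_n = min(1.2×0.78125×0.5×70, 2.4×0.625×0.5×70) = 32.813 kips/bolt; interior L_c = 2 − 0.6875 = 1.3125, R_n = 52.5 kips/bolt. φR_n = 0.75 × (3×32.813 + 9×52.5) = 428.2 kips.
Tension yield (gross): A_g = 7.8125×0.5 = 3.9063 in². φR_n = 0.90 × 50 × 3.9063 = 175.8 kips.
Governing: min(149.1, 428.2, 175.8) = 149.1 kips → bolt shear.

149.1 kips (bolt shear governs)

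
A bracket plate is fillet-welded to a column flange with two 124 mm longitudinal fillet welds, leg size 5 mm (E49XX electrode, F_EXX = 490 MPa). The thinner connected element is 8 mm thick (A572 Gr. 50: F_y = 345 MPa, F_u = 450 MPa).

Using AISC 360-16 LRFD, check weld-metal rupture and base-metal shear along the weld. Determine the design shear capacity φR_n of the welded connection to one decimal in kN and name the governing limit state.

Weld metal: throat = 0.707×5 = 3.535 mm, L = 2×124 = 248 mm. φR_n = 0.75 × 0.6 × 490 × 3.535 × 248 = 193.3 kN.
Base metal shear (8 mm plate): yield φR_n = 1.0×0.6×345×8×248 = 410.7 kN; rupture φR_n = 0.75×0.6×450×8×248 = 401.8 kN; take 401.8 kN (rupture).
Governing: min(193.3, 401.8) = 193.3 kN → weld metal.

193.3 kN (weld metal governs)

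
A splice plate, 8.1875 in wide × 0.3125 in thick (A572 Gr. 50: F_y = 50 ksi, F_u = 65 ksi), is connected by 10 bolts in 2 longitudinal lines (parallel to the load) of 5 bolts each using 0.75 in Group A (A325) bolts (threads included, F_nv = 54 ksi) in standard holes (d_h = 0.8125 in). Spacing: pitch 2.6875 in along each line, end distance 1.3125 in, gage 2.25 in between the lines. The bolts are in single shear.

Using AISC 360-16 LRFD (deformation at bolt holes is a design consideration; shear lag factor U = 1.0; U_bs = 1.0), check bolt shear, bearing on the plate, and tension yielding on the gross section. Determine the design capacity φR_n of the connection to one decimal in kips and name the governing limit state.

Bolt shear: A_b = π(0.75)²/4 = 0.44179 in². φR_n = 0.75 × 54 × 0.44179 × 10 × 1 = 178.9 kips.
Bearing (0.3125 in plate, F_u = 65 ksi): end bolts L_c = 1.3125 − 0.8125/2 = 0.90625, R_n = min(1.2×0.90625×0.3125×65, 2.4×0.75×0.3125×65) = 22.09 kips/bolt; interior L_c = 2.6875 − 0.8125 = 1.875, R_n = 36.563 kips/bolt. φR_n = 0.75 × (2×22.09 + 8×36.563) = 252.5 kips.
Tension yield (gross): A_g = 8.1875×0.3125 = 2.5586 in². φR_n = 0.90 × 50 × 2.5586 = 115.1 kips.
Governing: min(178.9, 252.5, 115.1) = 115.1 kips → gross-section yield.

115.1 kips (gross-section yield governs)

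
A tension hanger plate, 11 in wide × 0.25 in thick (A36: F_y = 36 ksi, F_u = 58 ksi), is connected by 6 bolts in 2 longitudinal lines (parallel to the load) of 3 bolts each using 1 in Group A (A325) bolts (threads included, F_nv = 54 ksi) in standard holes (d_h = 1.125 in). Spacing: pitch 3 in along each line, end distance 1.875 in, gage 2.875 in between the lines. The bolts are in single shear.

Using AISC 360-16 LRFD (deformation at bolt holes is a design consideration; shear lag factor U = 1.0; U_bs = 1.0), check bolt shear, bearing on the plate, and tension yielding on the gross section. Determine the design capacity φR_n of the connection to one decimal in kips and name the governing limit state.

Bolt shear: A_b = π(1)²/4 = 0.7854 in². φR_n = 0.75 × 54 × 0.7854 × 6 × 1 = 190.9 kips.
Bearing (0.25 in plate, F_u = 58 ksi): end bolts L_c = 1.875 − 1.125/2 = 1.3125, R_n = min(1.2×1.3125×0.25×58, 2.4×1×0.25×58) = 22.838 kips/bolt; interior L_c = 3 − 1.125 = 1.875, R_n = 32.625 kips/bolt. φR_n = 0.75 × (2×22.838 + 4×32.625) = 132.1 kips.
Tension yield (gross): A_g = 11×0.25 = 2.75 in². φR_n = 0.90 × 36 × 2.75 = 89.1 kips.
Governing: min(190.9, 132.1, 89.1) = 89.1 kips → gross-section yield.

89.1 kips (gross-section yield governs)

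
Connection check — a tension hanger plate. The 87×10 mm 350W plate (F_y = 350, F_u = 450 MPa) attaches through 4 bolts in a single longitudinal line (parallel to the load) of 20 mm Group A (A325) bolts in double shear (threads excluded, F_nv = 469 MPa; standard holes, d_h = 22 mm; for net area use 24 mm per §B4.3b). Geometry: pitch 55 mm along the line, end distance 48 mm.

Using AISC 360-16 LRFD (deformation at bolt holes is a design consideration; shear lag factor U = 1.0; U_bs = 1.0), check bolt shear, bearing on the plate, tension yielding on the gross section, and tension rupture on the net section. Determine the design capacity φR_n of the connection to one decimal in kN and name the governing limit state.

212.6 kN (net-section rupture governs)

Bolt shear: A_b = π(20)²/4 = 314.16 mm². φR_n = 0.75 × 469 × 314.16 × 4 × 2 = 884.0 kN.
Bearing (10 mm plate, F_u = 450 MPa): end bolts L_c = 48 − 22/2 = 37, R_n = min(1.2×37×10×450, 2.4×20×10×450) = 199.8 kN/bolt; interior L_c = 55 − 22 = 33, R_n = 178.2 kN/bolt. φR_n = 0.75 × (1×199.8 + 3×178.2) = 550.8 kN.
Tension yield (gross): A_g = 87×10 = 870 mm². φR_n = 0.90 × 350 × 870 = 274.1 kN.
Tension rupture (net): A_n = (87 − 1×24)×10 = 630 mm² (U = 1.0, A_e = A_n). φR_n = 0.75 × 450 × 630 = 212.6 kN.
Governing: min(884.0, 550.8, 274.1, 212.6) = 212.6 kN → net-section rupture.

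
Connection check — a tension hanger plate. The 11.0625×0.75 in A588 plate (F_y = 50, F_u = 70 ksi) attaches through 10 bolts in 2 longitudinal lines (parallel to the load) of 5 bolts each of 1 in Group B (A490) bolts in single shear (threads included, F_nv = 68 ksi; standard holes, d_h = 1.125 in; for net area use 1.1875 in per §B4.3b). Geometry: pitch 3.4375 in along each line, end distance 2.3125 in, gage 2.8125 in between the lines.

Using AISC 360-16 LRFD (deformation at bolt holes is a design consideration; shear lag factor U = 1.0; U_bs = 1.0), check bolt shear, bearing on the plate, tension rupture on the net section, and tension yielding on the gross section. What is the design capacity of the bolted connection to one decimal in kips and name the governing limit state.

342.1 kips (net-section rupture governs)

Bolt shear: A_b = π(1)²/4 = 0.7854 in². φR_n = 0.75 × 68 × 0.7854 × 10 × 1 = 400.6 kips.
Bearing (0.75 in plate, F_u = 70 ksi): end bolts L_c = 2.3125 − 1.125/2 = 1.75, R_n = min(1.2×1.75×0.75×70, 2.4×1×0.75×70) = 110.25 kips/bolt; interior L_c = 3.4375 − 1.125 = 2.3125, R_n = 126 kips/bolt. φR_n = 0.75 × (2×110.25 + 8×126) = 921.4 kips.
Tension rupture (net): A_n = (11.0625 − 2×1.1875)×0.75 = 6.5156 in² (U = 1.0, A_e = A_n). φR_n = 0.75 × 70 × 6.5156 = 342.1 kips.
Tension yield (gross): A_g = 11.0625×0.75 = 8.2969 in². φR_n = 0.90 × 50 × 8.2969 = 373.4 kips.
Governing: min(400.6, 921.4, 342.1, 373.4) = 342.1 kips → net-section rupture.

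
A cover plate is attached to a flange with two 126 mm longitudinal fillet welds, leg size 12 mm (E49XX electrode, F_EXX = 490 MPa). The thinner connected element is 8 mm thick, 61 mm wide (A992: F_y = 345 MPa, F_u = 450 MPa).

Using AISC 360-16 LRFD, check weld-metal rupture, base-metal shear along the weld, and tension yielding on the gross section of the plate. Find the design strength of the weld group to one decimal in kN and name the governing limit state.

Weld metal: throat = 0.707×12 = 8.484 mm, L = 2×126 = 252 mm. φR_n = 0.75 × 0.6 × 490 × 8.484 × 252 = 471.4 kN.
Base metal shear (8 mm plate): yield φR_n = 1.0×0.6×345×8×252 = 417.3 kN; rupture φR_n = 0.75×0.6×450×8×252 = 408.2 kN; take 408.2 kN (rupture).
Tension yield (gross): A_g = 61×8 = 488 mm². φR_n = 0.90 × 345 × 488 = 151.5 kN.
Governing: min(471.4, 408.2, 151.5) = 151.5 kN → gross-section yield.

151.5 kN (gross-section yield governs)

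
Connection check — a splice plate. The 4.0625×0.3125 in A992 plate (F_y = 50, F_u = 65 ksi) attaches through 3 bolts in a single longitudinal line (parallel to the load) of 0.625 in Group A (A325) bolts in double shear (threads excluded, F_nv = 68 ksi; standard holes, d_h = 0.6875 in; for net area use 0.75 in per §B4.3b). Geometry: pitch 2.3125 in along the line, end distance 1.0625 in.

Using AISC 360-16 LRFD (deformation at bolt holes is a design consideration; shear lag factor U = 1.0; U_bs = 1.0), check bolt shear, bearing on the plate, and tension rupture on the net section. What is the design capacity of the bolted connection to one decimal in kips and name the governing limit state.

Bolt shear: A_b = π(0.625)²/4 = 0.3068 in². φR_n = 0.75 × 68 × 0.3068 × 3 × 2 = 93.9 kips.
Bearing (0.3125 in plate, F_u = 65 ksi): end bolts L_c = 1.0625 − 0.6875/2 = 0.71875, R_n = min(1.2×0.71875×0.3125×65, 2.4×0.625×0.3125×65) = 17.52 kips/bolt; interior L_c = 2.3125 − 0.6875 = 1.625, R_n = 30.469 kips/bolt. φR_n = 0.75 × (1×17.52 + 2×30.469) = 58.8 kips.
Tension rupture (net): A_n = (4.0625 − 1×0.75)×0.3125 = 1.0352 in² (U = 1.0, A_e = A_n). φR_n = 0.75 × 65 × 1.0352 = 50.5 kips.
Governing: min(93.9, 58.8, 50.5) = 50.5 kips → net-section rupture.

50.5 kips (net-section rupture governs)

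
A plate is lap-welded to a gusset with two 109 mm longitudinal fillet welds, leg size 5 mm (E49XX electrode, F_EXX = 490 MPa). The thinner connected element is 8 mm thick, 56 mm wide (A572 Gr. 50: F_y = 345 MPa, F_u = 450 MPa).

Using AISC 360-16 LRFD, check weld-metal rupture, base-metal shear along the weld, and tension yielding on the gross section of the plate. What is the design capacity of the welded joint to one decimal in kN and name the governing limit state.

139.1 kN (gross-section yield governs)

Weld metal: throat = 0.707×5 = 3.535 mm, L = 2×109 = 218 mm. φR_n = 0.75 × 0.6 × 490 × 3.535 × 218 = 169.9 kN.
Base metal shear (8 mm plate): yield φR_n = 1.0×0.6×345×8×218 = 361.0 kN; rupture φR_n = 0.75×0.6×450×8×218 = 353.2 kN; take 353.2 kN (rupture).
Tension yield (gross): A_g = 56×8 = 448 mm². φR_n = 0.90 × 345 × 448 = 139.1 kN.
Governing: min(169.9, 353.2, 139.1) = 139.1 kN → gross-section yield.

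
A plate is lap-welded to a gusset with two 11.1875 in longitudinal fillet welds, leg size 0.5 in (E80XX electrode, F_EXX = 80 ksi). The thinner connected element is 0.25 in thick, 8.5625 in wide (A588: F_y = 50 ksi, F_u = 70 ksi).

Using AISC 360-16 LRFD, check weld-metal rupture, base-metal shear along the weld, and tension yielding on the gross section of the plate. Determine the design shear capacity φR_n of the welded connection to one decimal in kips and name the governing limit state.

96.3 kips (gross-section yield governs)

Weld metal: throat = 0.707×0.5 = 0.3535 in, L = 2×11.1875 = 22.375 in. φR_n = 0.75 × 0.6 × 80 × 0.3535 × 22.375 = 284.7 kips.
Base metal shear (0.25 in plate): yield φR_n = 1.0×0.6×50×0.25×22.375 = 167.8 kips; rupture φR_n = 0.75×0.6×70×0.25×22.375 = 176.2 kips; take 167.8 kips (yield).
Tension yield (gross): A_g = 8.5625×0.25 = 2.1406 in². φR_n = 0.90 × 50 × 2.1406 = 96.3 kips.
Governing: min(284.7, 167.8, 96.3) = 96.3 kips → gross-section yield.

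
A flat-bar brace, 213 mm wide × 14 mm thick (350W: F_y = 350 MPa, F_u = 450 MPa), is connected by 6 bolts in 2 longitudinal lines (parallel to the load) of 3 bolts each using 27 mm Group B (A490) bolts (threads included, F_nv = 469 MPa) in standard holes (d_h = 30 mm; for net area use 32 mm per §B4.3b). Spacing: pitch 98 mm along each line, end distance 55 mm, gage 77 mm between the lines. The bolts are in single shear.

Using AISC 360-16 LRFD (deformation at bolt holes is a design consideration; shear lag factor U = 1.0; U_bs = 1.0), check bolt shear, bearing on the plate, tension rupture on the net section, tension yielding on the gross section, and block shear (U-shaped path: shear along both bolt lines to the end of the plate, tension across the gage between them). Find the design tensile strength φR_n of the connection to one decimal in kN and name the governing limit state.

704.0 kN (net-section rupture governs)

Bolt shear: A_b = π(27)²/4 = 572.56 mm². φR_n = 0.75 × 469 × 572.56 × 6 × 1 = 1208.4 kN.
Bearing (14 mm plate, F_u = 450 MPa): end bolts L_c = 55 − 30/2 = 40, R_n = min(1.2×40×14×450, 2.4×27×14×450) = 302.4 kN/bolt; interior L_c = 98 − 30 = 68, R_n = 408.24 kN/bolt. φR_n = 0.75 × (2×302.4 + 4×408.24) = 1678.3 kN.
Tension rupture (net): A_n = (213 − 2×32)×14 = 2086 mm² (U = 1.0, A_e = A_n). φR_n = 0.75 × 450 × 2086 = 704.0 kN.
Tension yield (gross): A_g = 213×14 = 2982 mm². φR_n = 0.90 × 350 × 2982 = 939.3 kN.
Block shear: shear path 2×[55+2×98] = 2×251 mm, A_gv = 7028, A_nv = 2×(251 − 2.5×32)×14 = 4788 mm²; tension across gage: (77 − 1×32)×14 = 630 mm². R_n = min(0.6×450×4788, 0.6×350×7028) + 1.0×450×630 = min(1292.8, 1475.9) + 283.5 = 1576.3 kN. φR_n = 0.75 × 1576.3 = 1182.2 kN.
Governing: min(1208.4, 1678.3, 704.0, 939.3, 1182.2) = 704.0 kN → net-section rupture.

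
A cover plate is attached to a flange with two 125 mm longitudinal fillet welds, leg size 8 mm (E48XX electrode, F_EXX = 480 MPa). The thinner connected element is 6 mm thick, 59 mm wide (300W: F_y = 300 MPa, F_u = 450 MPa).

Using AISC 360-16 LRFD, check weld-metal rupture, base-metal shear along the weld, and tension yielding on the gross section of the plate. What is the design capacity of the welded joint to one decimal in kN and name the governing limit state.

95.6 kN (gross-section yield governs)

Weld metal: throat = 0.707×8 = 5.656 mm, L = 2×125 = 250 mm. φR_n = 0.75 × 0.6 × 480 × 5.656 × 250 = 305.4 kN.
Base metal shear (6 mm plate): yield φR_n = 1.0×0.6×300×6×250 = 270.0 kN; rupture φR_n = 0.75×0.6×450×6×250 = 303.8 kN; take 270.0 kN (yield).
Tension yield (gross): A_g = 59×6 = 354 mm². φR_n = 0.90 × 300 × 354 = 95.6 kN.
Governing: min(305.4, 270.0, 95.6) = 95.6 kN → gross-section yield.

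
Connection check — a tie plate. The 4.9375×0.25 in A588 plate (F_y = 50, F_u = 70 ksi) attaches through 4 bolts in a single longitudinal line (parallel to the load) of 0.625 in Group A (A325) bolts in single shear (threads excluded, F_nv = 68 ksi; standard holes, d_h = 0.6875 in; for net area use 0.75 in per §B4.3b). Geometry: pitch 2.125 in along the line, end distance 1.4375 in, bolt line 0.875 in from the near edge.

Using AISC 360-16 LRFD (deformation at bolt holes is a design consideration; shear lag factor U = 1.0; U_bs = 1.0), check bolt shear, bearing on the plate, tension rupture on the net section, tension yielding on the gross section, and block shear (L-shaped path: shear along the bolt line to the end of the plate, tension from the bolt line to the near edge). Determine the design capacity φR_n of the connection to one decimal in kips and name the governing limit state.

Bolt shear: A_b = π(0.625)²/4 = 0.3068 in². φR_n = 0.75 × 68 × 0.3068 × 4 × 1 = 62.6 kips.
Bearing (0.25 in plate, F_u = 70 ksi): end bolts L_c = 1.4375 − 0.6875/2 = 1.09375, R_n = min(1.2×1.09375×0.25×70, 2.4×0.625×0.25×70) = 22.969 kips/bolt; interior L_c = 2.125 − 0.6875 = 1.4375, R_n = 26.25 kips/bolt. φR_n = 0.75 × (1×22.969 + 3×26.25) = 76.3 kips.
Tension rupture (net): A_n = (4.9375 − 1×0.75)×0.25 = 1.0469 in² (U = 1.0, A_e = A_n). φR_n = 0.75 × 70 × 1.0469 = 55.0 kips.
Tension yield (gross): A_g = 4.9375×0.25 = 1.2344 in². φR_n = 0.90 × 50 × 1.2344 = 55.5 kips.
Block shear: shear path 1×[1.4375+3×2.125] = 1×7.8125 in, A_gv = 1.9531, A_nv = 1×(7.8125 − 3.5×0.75)×0.25 = 1.2969 in²; tension to near edge: (0.875 − 0.5×0.75)×0.25 = 0.125 in². R_n = min(0.6×70×1.2969, 0.6×50×1.9531) + 1.0×70×0.125 = min(54.47, 58.593) + 8.75 = 63.22 kips. φR_n = 0.75 × 63.22 = 47.4 kips.
Governing: min(62.6, 76.3, 55.0, 55.5, 47.4) = 47.4 kips → block shear.

47.4 kips (block shear governs)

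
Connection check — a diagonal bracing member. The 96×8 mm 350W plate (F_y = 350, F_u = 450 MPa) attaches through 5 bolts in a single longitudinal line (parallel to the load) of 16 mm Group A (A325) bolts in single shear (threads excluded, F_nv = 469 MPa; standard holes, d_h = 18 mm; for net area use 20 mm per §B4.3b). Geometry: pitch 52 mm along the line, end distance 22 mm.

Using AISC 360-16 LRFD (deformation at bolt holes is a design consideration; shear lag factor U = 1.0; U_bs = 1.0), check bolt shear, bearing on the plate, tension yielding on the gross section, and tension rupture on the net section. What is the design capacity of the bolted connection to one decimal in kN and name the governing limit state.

Bolt shear: A_b = π(16)²/4 = 201.06 mm². φR_n = 0.75 × 469 × 201.06 × 5 × 1 = 353.6 kN.
Bearing (8 mm plate, F_u = 450 MPa): end bolts L_c = 22 − 18/2 = 13, R_n = min(1.2×13×8×450, 2.4×16×8×450) = 56.16 kN/bolt; interior L_c = 52 − 18 = 34, R_n = 138.24 kN/bolt. φR_n = 0.75 × (1×56.16 + 4×138.24) = 456.8 kN.
Tension yield (gross): A_g = 96×8 = 768 mm². φR_n = 0.90 × 350 × 768 = 241.9 kN.
Tension rupture (net): A_n = (96 − 1×20)×8 = 608 mm² (U = 1.0, A_e = A_n). φR_n = 0.75 × 450 × 608 = 205.2 kN.
Governing: min(353.6, 456.8, 241.9, 205.2) = 205.2 kN → net-section rupture.

205.2 kN (net-section rupture governs)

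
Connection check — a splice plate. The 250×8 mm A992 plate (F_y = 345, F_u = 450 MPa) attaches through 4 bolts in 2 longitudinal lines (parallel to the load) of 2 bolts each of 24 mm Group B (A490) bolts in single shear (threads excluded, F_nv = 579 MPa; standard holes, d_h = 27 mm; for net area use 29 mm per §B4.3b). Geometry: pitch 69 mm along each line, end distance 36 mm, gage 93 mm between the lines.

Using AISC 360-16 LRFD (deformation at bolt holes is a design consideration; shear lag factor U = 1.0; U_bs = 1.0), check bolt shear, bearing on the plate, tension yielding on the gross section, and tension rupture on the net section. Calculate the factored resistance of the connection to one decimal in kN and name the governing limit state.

418.0 kN (bearing governs)

Bolt shear: A_b = π(24)²/4 = 452.39 mm². φR_n = 0.75 × 579 × 452.39 × 4 × 1 = 785.8 kN.
Bearing (8 mm plate, F_u = 450 MPa): end bolts L_c = 36 − 27/2 = 22.5, R_n = min(1.2×22.5×8×450, 2.4×24×8×450) = 97.2 kN/bolt; interior L_c = 69 − 27 = 42, R_n = 181.44 kN/bolt. φR_n = 0.75 × (2×97.2 + 2×181.44) = 418.0 kN.
Tension yield (gross): A_g = 250×8 = 2000 mm². φR_n = 0.90 × 345 × 2000 = 621.0 kN.
Tension rupture (net): A_n = (250 − 2×29)×8 = 1536 mm² (U = 1.0, A_e = A_n). φR_n = 0.75 × 450 × 1536 = 518.4 kN.
Governing: min(785.8, 418.0, 621.0, 518.4) = 418.0 kN → bearing.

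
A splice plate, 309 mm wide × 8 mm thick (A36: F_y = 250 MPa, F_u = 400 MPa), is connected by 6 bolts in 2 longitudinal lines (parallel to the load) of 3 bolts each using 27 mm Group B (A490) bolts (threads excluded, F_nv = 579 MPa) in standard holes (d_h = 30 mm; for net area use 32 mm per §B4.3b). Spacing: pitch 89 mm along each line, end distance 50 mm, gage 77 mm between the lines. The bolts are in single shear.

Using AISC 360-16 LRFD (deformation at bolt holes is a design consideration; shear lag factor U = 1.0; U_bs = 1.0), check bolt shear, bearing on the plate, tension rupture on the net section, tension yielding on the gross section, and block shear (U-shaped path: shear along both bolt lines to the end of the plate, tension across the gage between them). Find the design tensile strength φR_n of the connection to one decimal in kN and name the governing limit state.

518.4 kN (block shear governs)

Bolt shear: A_b = π(27)²/4 = 572.56 mm². φR_n = 0.75 × 579 × 572.56 × 6 × 1 = 1491.8 kN.
Bearing (8 mm plate, F_u = 400 MPa): end bolts L_c = 50 − 30/2 = 35, R_n = min(1.2×35×8×400, 2.4×27×8×400) = 134.4 kN/bolt; interior L_c = 89 − 30 = 59, R_n = 207.36 kN/bolt. φR_n = 0.75 × (2×134.4 + 4×207.36) = 823.7 kN.
Tension rupture (net): A_n = (309 − 2×32)×8 = 1960 mm² (U = 1.0, A_e = A_n). φR_n = 0.75 × 400 × 1960 = 588.0 kN.
Tension yield (gross): A_g = 309×8 = 2472 mm². φR_n = 0.90 × 250 × 2472 = 556.2 kN.
Block shear: shear path 2×[50+2×89] = 2×228 mm, A_gv = 3648, A_nv = 2×(228 − 2.5×32)×8 = 2368 mm²; tension across gage: (77 − 1×32)×8 = 360 mm². R_n = min(0.6×400×2368, 0.6×250×3648) + 1.0×400×360 = min(568.32, 547.2) + 144 = 691.2 kN. φR_n = 0.75 × 691.2 = 518.4 kN.
Governing: min(1491.8, 823.7, 588.0, 556.2, 518.4) = 518.4 kN → block shear.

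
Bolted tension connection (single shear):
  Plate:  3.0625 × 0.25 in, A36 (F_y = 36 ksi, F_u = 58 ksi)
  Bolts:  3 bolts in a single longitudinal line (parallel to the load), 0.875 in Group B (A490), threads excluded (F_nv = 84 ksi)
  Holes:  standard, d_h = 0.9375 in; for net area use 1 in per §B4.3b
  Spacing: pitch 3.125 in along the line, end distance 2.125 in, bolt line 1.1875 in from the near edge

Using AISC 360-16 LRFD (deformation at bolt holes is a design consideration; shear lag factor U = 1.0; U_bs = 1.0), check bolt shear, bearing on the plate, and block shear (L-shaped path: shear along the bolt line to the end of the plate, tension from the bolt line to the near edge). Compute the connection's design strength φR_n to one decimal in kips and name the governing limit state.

Bolt shear: A_b = π(0.875)²/4 = 0.60132 in². φR_n = 0.75 × 84 × 0.60132 × 3 × 1 = 113.6 kips.
Bearing (0.25 in plate, F_u = 58 ksi): end bolts L_c = 2.125 − 0.9375/2 = 1.65625, R_n = min(1.2×1.65625×0.25×58, 2.4×0.875×0.25×58) = 28.819 kips/bolt; interior L_c = 3.125 − 0.9375 = 2.1875, R_n = 30.45 kips/bolt. φR_n = 0.75 × (1×28.819 + 2×30.45) = 67.3 kips.
Block shear: shear path 1×[2.125+2×3.125] = 1×8.375 in, A_gv = 2.0938, A_nv = 1×(8.375 − 2.5×1)×0.25 = 1.4688 in²; tension to near edge: (1.1875 − 0.5×1)×0.25 = 0.17188 in². R_n = min(0.6×58×1.4688, 0.6×36×2.0938) + 1.0×58×0.17188 = min(51.114, 45.226) + 9.969 = 55.195 kips. φR_n = 0.75 × 55.195 = 41.4 kips.
Governing: min(113.6, 67.3, 41.4) = 41.4 kips → block shear.

41.4 kips (block shear governs)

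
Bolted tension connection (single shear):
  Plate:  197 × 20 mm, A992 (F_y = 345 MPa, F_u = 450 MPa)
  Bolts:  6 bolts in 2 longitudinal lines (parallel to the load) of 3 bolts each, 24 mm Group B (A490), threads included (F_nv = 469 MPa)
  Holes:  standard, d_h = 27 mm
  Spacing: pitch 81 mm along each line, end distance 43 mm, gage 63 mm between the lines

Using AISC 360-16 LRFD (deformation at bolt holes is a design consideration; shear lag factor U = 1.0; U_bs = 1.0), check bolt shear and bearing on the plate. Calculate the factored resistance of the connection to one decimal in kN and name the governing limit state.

Bolt shear: A_b = π(24)²/4 = 452.39 mm². φR_n = 0.75 × 469 × 452.39 × 6 × 1 = 954.8 kN.
Bearing (20 mm plate, F_u = 450 MPa): end bolts L_c = 43 − 27/2 = 29.5, R_n = min(1.2×29.5×20×450, 2.4×24×20×450) = 318.6 kN/bolt; interior L_c = 81 − 27 = 54, R_n = 518.4 kN/bolt. φR_n = 0.75 × (2×318.6 + 4×518.4) = 2033.1 kN.
Governing: min(954.8, 2033.1) = 954.8 kN → bolt shear.

954.8 kN (bolt shear governs)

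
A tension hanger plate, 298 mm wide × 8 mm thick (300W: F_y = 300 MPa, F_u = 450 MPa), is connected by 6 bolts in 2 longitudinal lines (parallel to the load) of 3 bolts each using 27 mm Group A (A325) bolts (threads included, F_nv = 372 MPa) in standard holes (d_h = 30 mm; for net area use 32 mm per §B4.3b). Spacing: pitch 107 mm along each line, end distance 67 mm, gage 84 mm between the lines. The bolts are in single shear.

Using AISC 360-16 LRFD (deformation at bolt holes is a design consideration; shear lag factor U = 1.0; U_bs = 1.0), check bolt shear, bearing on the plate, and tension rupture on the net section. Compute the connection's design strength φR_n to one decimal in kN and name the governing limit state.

631.8 kN (net-section rupture governs)

Bolt shear: A_b = π(27)²/4 = 572.56 mm². φR_n = 0.75 × 372 × 572.56 × 6 × 1 = 958.5 kN.
Bearing (8 mm plate, F_u = 450 MPa): end bolts L_c = 67 − 30/2 = 52, R_n = min(1.2×52×8×450, 2.4×27×8×450) = 224.64 kN/bolt; interior L_c = 107 − 30 = 77, R_n = 233.28 kN/bolt. φR_n = 0.75 × (2×224.64 + 4×233.28) = 1036.8 kN.
Tension rupture (net): A_n = (298 − 2×32)×8 = 1872 mm² (U = 1.0, A_e = A_n). φR_n = 0.75 × 450 × 1872 = 631.8 kN.
Governing: min(958.5, 1036.8, 631.8) = 631.8 kN → net-section rupture.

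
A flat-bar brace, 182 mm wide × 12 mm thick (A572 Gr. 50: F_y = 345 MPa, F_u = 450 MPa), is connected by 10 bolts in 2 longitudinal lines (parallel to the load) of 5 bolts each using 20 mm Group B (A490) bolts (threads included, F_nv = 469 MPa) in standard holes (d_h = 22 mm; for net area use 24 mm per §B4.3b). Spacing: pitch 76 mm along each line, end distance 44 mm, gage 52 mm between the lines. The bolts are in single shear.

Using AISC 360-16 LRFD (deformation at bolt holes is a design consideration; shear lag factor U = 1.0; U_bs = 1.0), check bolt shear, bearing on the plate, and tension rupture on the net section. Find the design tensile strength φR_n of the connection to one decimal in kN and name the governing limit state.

Bolt shear: A_b = π(20)²/4 = 314.16 mm². φR_n = 0.75 × 469 × 314.16 × 10 × 1 = 1105.1 kN.
Bearing (12 mm plate, F_u = 450 MPa): end bolts L_c = 44 − 22/2 = 33, R_n = min(1.2×33×12×450, 2.4×20×12×450) = 213.84 kN/bolt; interior L_c = 76 − 22 = 54, R_n = 259.2 kN/bolt. φR_n = 0.75 × (2×213.84 + 8×259.2) = 1876.0 kN.
Tension rupture (net): A_n = (182 − 2×24)×12 = 1608 mm² (U = 1.0, A_e = A_n). φR_n = 0.75 × 450 × 1608 = 542.7 kN.
Governing: min(1105.1, 1876.0, 542.7) = 542.7 kN → net-section rupture.

542.7 kN (net-section rupture governs)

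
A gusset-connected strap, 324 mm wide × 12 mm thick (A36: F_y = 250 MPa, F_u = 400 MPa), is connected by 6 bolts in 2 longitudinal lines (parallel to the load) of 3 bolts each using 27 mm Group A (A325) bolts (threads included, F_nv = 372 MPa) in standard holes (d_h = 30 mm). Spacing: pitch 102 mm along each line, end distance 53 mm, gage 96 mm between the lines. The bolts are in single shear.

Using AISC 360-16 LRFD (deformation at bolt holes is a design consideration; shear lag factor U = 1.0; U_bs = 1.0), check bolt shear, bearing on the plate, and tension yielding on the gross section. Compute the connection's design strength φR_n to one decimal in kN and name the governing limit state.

Bolt shear: A_b = π(27)²/4 = 572.56 mm². φR_n = 0.75 × 372 × 572.56 × 6 × 1 = 958.5 kN.
Bearing (12 mm plate, F_u = 400 MPa): end bolts L_c = 53 − 30/2 = 38, R_n = min(1.2×38×12×400, 2.4×27×12×400) = 218.88 kN/bolt; interior L_c = 102 − 30 = 72, R_n = 311.04 kN/bolt. φR_n = 0.75 × (2×218.88 + 4×311.04) = 1261.4 kN.
Tension yield (gross): A_g = 324×12 = 3888 mm². φR_n = 0.90 × 250 × 3888 = 874.8 kN.
Governing: min(958.5, 1261.4, 874.8) = 874.8 kN → gross-section yield.

874.8 kN (gross-section yield governs)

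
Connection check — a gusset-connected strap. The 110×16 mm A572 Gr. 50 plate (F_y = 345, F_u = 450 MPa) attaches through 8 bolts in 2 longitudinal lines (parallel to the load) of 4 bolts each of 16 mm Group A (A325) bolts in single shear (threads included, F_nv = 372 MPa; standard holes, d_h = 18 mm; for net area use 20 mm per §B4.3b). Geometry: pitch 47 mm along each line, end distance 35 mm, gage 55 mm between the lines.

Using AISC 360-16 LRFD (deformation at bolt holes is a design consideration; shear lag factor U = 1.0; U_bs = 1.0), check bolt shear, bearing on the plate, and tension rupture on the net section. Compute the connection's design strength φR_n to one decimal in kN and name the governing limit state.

Bolt shear: A_b = π(16)²/4 = 201.06 mm². φR_n = 0.75 × 372 × 201.06 × 8 × 1 = 448.8 kN.
Bearing (16 mm plate, F_u = 450 MPa): end bolts L_c = 35 − 18/2 = 26, R_n = min(1.2×26×16×450, 2.4×16×16×450) = 224.64 kN/bolt; interior L_c = 47 − 18 = 29, R_n = 250.56 kN/bolt. φR_n = 0.75 × (2×224.64 + 6×250.56) = 1464.5 kN.
Tension rupture (net): A_n = (110 − 2×20)×16 = 1120 mm² (U = 1.0, A_e = A_n). φR_n = 0.75 × 450 × 1120 = 378.0 kN.
Governing: min(448.8, 1464.5, 378.0) = 378.0 kN → net-section rupture.

378.0 kN (net-section rupture governs)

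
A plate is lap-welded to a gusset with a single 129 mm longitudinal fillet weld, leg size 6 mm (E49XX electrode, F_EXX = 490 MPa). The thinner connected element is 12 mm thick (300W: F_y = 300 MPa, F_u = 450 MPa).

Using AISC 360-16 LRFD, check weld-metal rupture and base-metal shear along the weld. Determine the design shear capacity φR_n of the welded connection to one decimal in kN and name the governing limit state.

120.7 kN (weld metal governs)

Weld metal: throat = 0.707×6 = 4.242 mm, L = 129 mm. φR_n = 0.75 × 0.6 × 490 × 4.242 × 129 = 120.7 kN.
Base metal shear (12 mm plate): yield φR_n = 1.0×0.6×300×12×129 = 278.6 kN; rupture φR_n = 0.75×0.6×450×12×129 = 313.5 kN; take 278.6 kN (yield).
Governing: min(120.7, 278.6) = 120.7 kN → weld metal.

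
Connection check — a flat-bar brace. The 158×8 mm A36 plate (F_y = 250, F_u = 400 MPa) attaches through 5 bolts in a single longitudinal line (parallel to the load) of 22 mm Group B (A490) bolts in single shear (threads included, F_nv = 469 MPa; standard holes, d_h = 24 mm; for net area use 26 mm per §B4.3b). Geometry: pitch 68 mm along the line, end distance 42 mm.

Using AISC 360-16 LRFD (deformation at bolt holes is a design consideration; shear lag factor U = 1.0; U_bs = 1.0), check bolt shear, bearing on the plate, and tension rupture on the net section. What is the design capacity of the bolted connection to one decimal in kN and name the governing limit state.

316.8 kN (net-section rupture governs)

Bolt shear: A_b = π(22)²/4 = 380.13 mm². φR_n = 0.75 × 469 × 380.13 × 5 × 1 = 668.6 kN.
Bearing (8 mm plate, F_u = 400 MPa): end bolts L_c = 42 − 24/2 = 30, R_n = min(1.2×30×8×400, 2.4×22×8×400) = 115.2 kN/bolt; interior L_c = 68 − 24 = 44, R_n = 168.96 kN/bolt. φR_n = 0.75 × (1×115.2 + 4×168.96) = 593.3 kN.
Tension rupture (net): A_n = (158 − 1×26)×8 = 1056 mm² (U = 1.0, A_e = A_n). φR_n = 0.75 × 400 × 1056 = 316.8 kN.
Governing: min(668.6, 593.3, 316.8) = 316.8 kN → net-section rupture.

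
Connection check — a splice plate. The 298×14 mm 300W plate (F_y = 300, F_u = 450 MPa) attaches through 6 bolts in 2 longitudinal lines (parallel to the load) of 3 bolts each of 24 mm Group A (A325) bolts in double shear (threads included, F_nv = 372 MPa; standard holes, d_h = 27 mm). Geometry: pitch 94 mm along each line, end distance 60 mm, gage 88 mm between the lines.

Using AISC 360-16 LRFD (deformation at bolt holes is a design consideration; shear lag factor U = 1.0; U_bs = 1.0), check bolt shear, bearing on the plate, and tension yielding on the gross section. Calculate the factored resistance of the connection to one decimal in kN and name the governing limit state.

Bolt shear: A_b = π(24)²/4 = 452.39 mm². φR_n = 0.75 × 372 × 452.39 × 6 × 2 = 1514.6 kN.
Bearing (14 mm plate, F_u = 450 MPa): end bolts L_c = 60 − 27/2 = 46.5, R_n = min(1.2×46.5×14×450, 2.4×24×14×450) = 351.54 kN/bolt; interior L_c = 94 − 27 = 67, R_n = 362.88 kN/bolt. φR_n = 0.75 × (2×351.54 + 4×362.88) = 1616.0 kN.
Tension yield (gross): A_g = 298×14 = 4172 mm². φR_n = 0.90 × 300 × 4172 = 1126.4 kN.
Governing: min(1514.6, 1616.0, 1126.4) = 1126.4 kN → gross-section yield.

1126.4 kN (gross-section yield governs)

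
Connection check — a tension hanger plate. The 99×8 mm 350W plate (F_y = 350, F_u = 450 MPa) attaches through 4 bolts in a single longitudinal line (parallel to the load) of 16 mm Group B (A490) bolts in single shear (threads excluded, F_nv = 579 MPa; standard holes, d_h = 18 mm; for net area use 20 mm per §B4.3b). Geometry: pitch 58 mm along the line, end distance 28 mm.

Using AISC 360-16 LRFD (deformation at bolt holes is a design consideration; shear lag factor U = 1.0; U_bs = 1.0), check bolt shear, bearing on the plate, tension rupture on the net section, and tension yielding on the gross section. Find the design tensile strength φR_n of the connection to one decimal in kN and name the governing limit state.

Bolt shear: A_b = π(16)²/4 = 201.06 mm². φR_n = 0.75 × 579 × 201.06 × 4 × 1 = 349.2 kN.
Bearing (8 mm plate, F_u = 450 MPa): end bolts L_c = 28 − 18/2 = 19, R_n = min(1.2×19×8×450, 2.4×16×8×450) = 82.08 kN/bolt; interior L_c = 58 − 18 = 40, R_n = 138.24 kN/bolt. φR_n = 0.75 × (1×82.08 + 3×138.24) = 372.6 kN.
Tension rupture (net): A_n = (99 − 1×20)×8 = 632 mm² (U = 1.0, A_e = A_n). φR_n = 0.75 × 450 × 632 = 213.3 kN.
Tension yield (gross): A_g = 99×8 = 792 mm². φR_n = 0.90 × 350 × 792 = 249.5 kN.
Governing: min(349.2, 372.6, 213.3, 249.5) = 213.3 kN → net-section rupture.

213.3 kN (net-section rupture governs)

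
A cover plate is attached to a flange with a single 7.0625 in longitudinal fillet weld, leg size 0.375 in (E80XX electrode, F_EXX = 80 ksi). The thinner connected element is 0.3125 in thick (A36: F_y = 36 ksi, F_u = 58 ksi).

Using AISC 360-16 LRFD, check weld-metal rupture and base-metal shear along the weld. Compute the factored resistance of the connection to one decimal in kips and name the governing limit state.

47.7 kips (base-metal shear governs)

Weld metal: throat = 0.707×0.375 = 0.26513 in, L = 7.0625 in. φR_n = 0.75 × 0.6 × 80 × 0.26513 × 7.0625 = 67.4 kips.
Base metal shear (0.3125 in plate): yield φR_n = 1.0×0.6×36×0.3125×7.0625 = 47.7 kips; rupture φR_n = 0.75×0.6×58×0.3125×7.0625 = 57.6 kips; take 47.7 kips (yield).
Governing: min(67.4, 47.7) = 47.7 kips → base-metal shear.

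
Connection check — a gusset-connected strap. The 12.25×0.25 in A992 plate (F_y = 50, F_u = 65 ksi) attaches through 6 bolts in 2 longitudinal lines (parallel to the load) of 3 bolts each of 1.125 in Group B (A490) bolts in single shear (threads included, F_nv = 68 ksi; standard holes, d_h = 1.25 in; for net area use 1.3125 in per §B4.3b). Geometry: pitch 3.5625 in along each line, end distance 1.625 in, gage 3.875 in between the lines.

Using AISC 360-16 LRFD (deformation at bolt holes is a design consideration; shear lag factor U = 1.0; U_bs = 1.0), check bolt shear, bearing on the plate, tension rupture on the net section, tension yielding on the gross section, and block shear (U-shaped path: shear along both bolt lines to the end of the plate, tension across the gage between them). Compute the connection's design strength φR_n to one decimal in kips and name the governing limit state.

Bolt shear: A_b = π(1.125)²/4 = 0.99402 in². φR_n = 0.75 × 68 × 0.99402 × 6 × 1 = 304.2 kips.
Bearing (0.25 in plate, F_u = 65 ksi): end bolts L_c = 1.625 − 1.25/2 = 1, R_n = min(1.2×1×0.25×65, 2.4×1.125×0.25×65) = 19.5 kips/bolt; interior L_c = 3.5625 − 1.25 = 2.3125, R_n = 43.875 kips/bolt. φR_n = 0.75 × (2×19.5 + 4×43.875) = 160.9 kips.
Tension rupture (net): A_n = (12.25 − 2×1.3125)×0.25 = 2.4063 in² (U = 1.0, A_e = A_n). φR_n = 0.75 × 65 × 2.4063 = 117.3 kips.
Tension yield (gross): A_g = 12.25×0.25 = 3.0625 in². φR_n = 0.90 × 50 × 3.0625 = 137.8 kips.
Block shear: shear path 2×[1.625+2×3.5625] = 2×8.75 in, A_gv = 4.375, A_nv = 2×(8.75 − 2.5×1.3125)×0.25 = 2.7344 in²; tension across gage: (3.875 − 1×1.3125)×0.25 = 0.64063 in². R_n = min(0.6×65×2.7344, 0.6×50×4.375) + 1.0×65×0.64063 = min(106.64, 131.25) + 41.641 = 148.28 kips. φR_n = 0.75 × 148.28 = 111.2 kips.
Governing: min(304.2, 160.9, 117.3, 137.8, 111.2) = 111.2 kips → block shear.

111.2 kips (block shear governs)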